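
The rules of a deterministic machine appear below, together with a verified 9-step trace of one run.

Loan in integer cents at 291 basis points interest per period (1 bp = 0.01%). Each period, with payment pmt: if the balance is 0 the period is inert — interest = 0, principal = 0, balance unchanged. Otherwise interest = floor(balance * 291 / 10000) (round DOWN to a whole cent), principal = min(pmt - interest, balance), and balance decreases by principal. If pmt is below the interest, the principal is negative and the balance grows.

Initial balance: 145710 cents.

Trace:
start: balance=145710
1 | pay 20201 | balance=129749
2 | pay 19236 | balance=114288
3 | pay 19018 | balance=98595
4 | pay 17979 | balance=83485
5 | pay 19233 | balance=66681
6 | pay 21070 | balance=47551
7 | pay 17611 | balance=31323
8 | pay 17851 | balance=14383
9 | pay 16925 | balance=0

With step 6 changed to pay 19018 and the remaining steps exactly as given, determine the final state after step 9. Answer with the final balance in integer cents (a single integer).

112

(re-executing from step 6 with the substitution; state before step 6: balance=66681)
6 | pay 19018 | balance=49603
7 | pay 17611 | balance=33435
8 | pay 17851 | balance=16556
9 | pay 16925 | balance=112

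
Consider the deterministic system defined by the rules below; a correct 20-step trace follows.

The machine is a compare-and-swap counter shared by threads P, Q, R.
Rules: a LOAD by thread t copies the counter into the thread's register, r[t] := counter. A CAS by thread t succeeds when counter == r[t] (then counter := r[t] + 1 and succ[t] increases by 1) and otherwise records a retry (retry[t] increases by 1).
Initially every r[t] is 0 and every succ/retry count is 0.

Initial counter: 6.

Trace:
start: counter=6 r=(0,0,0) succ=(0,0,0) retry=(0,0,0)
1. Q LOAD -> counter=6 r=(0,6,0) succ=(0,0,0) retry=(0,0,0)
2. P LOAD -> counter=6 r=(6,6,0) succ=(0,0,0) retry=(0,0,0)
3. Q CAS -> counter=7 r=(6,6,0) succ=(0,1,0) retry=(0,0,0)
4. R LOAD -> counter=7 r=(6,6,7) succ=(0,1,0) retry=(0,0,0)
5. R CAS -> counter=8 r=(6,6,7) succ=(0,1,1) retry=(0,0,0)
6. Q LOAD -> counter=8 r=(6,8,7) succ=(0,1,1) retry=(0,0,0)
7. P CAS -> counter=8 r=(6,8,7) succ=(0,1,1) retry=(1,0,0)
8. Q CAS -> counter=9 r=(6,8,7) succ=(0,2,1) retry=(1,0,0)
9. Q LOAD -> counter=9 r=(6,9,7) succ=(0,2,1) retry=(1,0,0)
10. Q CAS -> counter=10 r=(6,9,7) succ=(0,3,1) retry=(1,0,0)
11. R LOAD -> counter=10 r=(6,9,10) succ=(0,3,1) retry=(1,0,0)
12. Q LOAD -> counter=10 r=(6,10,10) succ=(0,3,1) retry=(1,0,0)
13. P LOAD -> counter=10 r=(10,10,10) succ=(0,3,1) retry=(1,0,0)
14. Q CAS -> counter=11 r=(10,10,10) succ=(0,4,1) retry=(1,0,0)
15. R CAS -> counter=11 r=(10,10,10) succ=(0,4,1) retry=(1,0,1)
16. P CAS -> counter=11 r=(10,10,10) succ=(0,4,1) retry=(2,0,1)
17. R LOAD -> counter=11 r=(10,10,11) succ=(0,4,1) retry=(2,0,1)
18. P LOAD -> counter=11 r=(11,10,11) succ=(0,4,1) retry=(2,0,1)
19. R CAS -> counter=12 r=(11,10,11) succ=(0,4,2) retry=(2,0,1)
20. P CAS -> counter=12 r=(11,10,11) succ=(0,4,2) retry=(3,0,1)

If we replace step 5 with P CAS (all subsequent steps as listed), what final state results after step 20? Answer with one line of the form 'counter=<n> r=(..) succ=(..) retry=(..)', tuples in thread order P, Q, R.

counter=11 r=(10,9,10) succ=(0,4,1) retry=(4,0,1)

(re-executing from step 5 with the substitution; state before step 5: counter=7 r=(6,6,7) succ=(0,1,0) retry=(0,0,0))
5. P CAS -> counter=7 r=(6,6,7) succ=(0,1,0) retry=(1,0,0)
6. Q LOAD -> counter=7 r=(6,7,7) succ=(0,1,0) retry=(1,0,0)
7. P CAS -> counter=7 r=(6,7,7) succ=(0,1,0) retry=(2,0,0)
8. Q CAS -> counter=8 r=(6,7,7) succ=(0,2,0) retry=(2,0,0)
9. Q LOAD -> counter=8 r=(6,8,7) succ=(0,2,0) retry=(2,0,0)
10. Q CAS -> counter=9 r=(6,8,7) succ=(0,3,0) retry=(2,0,0)
11. R LOAD -> counter=9 r=(6,8,9) succ=(0,3,0) retry=(2,0,0)
12. Q LOAD -> counter=9 r=(6,9,9) succ=(0,3,0) retry=(2,0,0)
13. P LOAD -> counter=9 r=(9,9,9) succ=(0,3,0) retry=(2,0,0)
14. Q CAS -> counter=10 r=(9,9,9) succ=(0,4,0) retry=(2,0,0)
15. R CAS -> counter=10 r=(9,9,9) succ=(0,4,0) retry=(2,0,1)
16. P CAS -> counter=10 r=(9,9,9) succ=(0,4,0) retry=(3,0,1)
17. R LOAD -> counter=10 r=(9,9,10) succ=(0,4,0) retry=(3,0,1)
18. P LOAD -> counter=10 r=(10,9,10) succ=(0,4,0) retry=(3,0,1)
19. R CAS -> counter=11 r=(10,9,10) succ=(0,4,1) retry=(3,0,1)
20. P CAS -> counter=11 r=(10,9,10) succ=(0,4,1) retry=(4,0,1)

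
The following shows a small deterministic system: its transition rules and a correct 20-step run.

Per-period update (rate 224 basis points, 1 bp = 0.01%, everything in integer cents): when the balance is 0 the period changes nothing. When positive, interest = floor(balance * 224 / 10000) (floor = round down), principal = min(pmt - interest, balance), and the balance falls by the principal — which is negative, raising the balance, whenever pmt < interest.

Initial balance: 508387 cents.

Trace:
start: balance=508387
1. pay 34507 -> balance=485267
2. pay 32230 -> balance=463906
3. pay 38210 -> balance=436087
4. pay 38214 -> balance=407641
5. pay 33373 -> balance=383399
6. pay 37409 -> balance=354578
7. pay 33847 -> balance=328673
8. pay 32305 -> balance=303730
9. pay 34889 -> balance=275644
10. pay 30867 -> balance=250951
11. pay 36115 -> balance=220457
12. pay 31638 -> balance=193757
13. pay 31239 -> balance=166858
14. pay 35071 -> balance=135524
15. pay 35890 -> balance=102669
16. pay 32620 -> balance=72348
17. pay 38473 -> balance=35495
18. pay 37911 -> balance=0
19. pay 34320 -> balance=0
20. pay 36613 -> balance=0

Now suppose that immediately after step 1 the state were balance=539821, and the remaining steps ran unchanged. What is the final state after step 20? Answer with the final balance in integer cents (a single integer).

9704

state after step 1 := balance=539821
2. pay 32230 -> balance=519682
3. pay 38210 -> balance=493112
4. pay 38214 -> balance=465943
5. pay 33373 -> balance=443007
6. pay 37409 -> balance=415521
7. pay 33847 -> balance=390981
8. pay 32305 -> balance=367433
9. pay 34889 -> balance=340774
10. pay 30867 -> balance=317540
11. pay 36115 -> balance=288537
12. pay 31638 -> balance=263362
13. pay 31239 -> balance=238022
14. pay 35071 -> balance=208282
15. pay 35890 -> balance=177057
16. pay 32620 -> balance=148403
17. pay 38473 -> balance=113254
18. pay 37911 -> balance=77879
19. pay 34320 -> balance=45303
20. pay 36613 -> balance=9704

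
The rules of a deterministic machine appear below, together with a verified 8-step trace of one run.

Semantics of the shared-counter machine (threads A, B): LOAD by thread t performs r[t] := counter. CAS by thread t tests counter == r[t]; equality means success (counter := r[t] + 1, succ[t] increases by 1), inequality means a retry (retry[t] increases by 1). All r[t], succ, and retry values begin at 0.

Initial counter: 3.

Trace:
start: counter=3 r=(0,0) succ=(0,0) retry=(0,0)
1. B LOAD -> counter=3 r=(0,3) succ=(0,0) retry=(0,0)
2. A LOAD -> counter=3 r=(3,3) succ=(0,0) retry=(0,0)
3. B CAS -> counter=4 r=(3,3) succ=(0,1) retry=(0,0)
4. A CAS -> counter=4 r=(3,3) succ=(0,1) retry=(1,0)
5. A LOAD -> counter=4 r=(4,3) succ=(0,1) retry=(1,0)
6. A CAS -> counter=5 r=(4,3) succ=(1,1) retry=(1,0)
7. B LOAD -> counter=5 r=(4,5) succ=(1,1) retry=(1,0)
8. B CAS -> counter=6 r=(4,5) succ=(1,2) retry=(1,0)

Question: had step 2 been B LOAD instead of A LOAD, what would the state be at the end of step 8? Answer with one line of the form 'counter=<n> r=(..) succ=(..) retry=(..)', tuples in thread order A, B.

(re-executing from step 2 with the substitution; state before step 2: counter=3 r=(0,3) succ=(0,0) retry=(0,0))
2. B LOAD -> counter=3 r=(0,3) succ=(0,0) retry=(0,0)
3. B CAS -> counter=4 r=(0,3) succ=(0,1) retry=(0,0)
4. A CAS -> counter=4 r=(0,3) succ=(0,1) retry=(1,0)
5. A LOAD -> counter=4 r=(4,3) succ=(0,1) retry=(1,0)
6. A CAS -> counter=5 r=(4,3) succ=(1,1) retry=(1,0)
7. B LOAD -> counter=5 r=(4,5) succ=(1,1) retry=(1,0)
8. B CAS -> counter=6 r=(4,5) succ=(1,2) retry=(1,0)

counter=6 r=(4,5) succ=(1,2) retry=(1,0)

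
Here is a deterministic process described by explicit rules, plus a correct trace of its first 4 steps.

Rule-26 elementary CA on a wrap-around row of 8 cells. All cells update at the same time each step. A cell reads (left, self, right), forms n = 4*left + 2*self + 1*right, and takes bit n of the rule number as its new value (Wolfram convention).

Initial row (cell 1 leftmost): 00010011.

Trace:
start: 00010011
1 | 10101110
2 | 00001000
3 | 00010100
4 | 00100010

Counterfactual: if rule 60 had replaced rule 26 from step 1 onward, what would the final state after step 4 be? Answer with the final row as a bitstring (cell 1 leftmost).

00100010

(re-executing steps 1..4 under rule 60; state before step 1: 00010011)
1 | 10011010
2 | 11010111
3 | 00111100
4 | 00100010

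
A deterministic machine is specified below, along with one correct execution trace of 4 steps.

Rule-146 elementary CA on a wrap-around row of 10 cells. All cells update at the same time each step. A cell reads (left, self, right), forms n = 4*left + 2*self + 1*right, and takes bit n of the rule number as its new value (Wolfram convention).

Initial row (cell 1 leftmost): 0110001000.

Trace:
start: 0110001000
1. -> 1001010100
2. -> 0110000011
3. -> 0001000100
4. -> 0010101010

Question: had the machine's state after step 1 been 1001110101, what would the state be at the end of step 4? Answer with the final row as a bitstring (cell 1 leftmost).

0100101001

state after step 1 := 1001110101
2. -> 0110100000
3. -> 1000010000
4. -> 0100101001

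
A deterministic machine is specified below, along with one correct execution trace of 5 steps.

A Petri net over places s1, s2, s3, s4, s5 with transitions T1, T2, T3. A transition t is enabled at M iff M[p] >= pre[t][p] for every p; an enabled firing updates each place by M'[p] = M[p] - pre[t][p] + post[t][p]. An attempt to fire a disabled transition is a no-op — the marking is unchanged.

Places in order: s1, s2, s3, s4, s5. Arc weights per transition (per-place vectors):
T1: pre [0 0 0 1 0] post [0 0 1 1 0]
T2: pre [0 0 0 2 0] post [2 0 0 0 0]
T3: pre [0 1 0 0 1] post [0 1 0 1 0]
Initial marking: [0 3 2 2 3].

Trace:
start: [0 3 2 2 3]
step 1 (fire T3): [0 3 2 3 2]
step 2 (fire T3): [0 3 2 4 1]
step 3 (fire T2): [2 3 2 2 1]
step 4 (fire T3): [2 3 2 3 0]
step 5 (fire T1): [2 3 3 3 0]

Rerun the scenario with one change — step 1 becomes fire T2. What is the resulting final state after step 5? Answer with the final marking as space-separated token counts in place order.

(re-executing from step 1 with the substitution; state before step 1: [0 3 2 2 3])
step 1 (fire T2): [2 3 2 0 3]
step 2 (fire T3): [2 3 2 1 2]
step 3 (fire T2): [2 3 2 1 2]
step 4 (fire T3): [2 3 2 2 1]
step 5 (fire T1): [2 3 3 2 1]

2 3 3 2 1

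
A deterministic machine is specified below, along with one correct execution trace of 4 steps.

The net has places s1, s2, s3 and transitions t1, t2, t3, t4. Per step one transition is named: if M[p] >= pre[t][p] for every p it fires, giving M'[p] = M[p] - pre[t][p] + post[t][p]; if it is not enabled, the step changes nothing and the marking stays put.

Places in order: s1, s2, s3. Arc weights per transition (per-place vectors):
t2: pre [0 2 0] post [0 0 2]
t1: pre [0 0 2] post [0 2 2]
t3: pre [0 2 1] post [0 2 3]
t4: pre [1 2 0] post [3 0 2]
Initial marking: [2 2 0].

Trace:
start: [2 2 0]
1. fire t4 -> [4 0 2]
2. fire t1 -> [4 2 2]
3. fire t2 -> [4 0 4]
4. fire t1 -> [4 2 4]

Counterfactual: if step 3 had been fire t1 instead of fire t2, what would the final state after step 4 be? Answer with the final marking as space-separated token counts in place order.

4 6 2

(re-executing from step 3 with the substitution; state before step 3: [4 2 2])
3. fire t1 -> [4 4 2]
4. fire t1 -> [4 6 2]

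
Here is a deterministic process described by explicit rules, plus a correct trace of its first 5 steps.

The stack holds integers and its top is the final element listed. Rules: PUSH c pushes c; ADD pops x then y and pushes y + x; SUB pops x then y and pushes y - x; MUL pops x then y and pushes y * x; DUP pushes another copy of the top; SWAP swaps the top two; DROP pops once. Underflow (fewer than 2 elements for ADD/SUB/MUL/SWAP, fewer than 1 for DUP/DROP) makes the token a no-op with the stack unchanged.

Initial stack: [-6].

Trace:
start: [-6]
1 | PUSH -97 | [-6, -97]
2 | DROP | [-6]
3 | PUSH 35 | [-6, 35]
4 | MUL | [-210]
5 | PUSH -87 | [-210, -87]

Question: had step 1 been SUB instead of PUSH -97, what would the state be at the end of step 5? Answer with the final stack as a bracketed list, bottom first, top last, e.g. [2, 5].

[35, -87]

(re-executing from step 1 with the substitution; state before step 1: [-6])
1 | SUB | [-6]
2 | DROP | []
3 | PUSH 35 | [35]
4 | MUL | [35]
5 | PUSH -87 | [35, -87]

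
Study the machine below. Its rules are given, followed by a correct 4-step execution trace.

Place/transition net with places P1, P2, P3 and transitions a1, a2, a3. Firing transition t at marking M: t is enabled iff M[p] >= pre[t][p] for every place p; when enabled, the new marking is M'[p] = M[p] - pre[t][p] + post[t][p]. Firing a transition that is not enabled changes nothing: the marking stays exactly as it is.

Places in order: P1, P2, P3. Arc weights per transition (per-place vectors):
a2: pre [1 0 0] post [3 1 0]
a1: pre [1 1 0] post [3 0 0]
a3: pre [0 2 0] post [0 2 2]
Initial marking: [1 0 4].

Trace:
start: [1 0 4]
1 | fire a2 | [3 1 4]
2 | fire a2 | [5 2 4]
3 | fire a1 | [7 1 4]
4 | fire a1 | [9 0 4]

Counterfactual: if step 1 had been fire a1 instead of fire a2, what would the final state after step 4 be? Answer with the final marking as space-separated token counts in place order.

(re-executing from step 1 with the substitution; state before step 1: [1 0 4])
1 | fire a1 | [1 0 4]
2 | fire a2 | [3 1 4]
3 | fire a1 | [5 0 4]
4 | fire a1 | [5 0 4]

5 0 4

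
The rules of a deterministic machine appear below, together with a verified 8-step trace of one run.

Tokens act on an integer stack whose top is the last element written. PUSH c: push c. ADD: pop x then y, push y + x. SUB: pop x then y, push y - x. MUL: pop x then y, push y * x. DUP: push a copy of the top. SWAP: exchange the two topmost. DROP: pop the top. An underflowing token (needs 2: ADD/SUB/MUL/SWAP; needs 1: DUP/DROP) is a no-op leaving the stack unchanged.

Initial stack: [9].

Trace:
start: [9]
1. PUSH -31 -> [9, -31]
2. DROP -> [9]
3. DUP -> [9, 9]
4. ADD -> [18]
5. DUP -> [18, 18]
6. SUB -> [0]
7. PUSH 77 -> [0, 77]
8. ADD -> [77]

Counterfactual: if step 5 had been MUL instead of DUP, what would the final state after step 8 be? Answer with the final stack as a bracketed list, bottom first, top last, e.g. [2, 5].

[95]

(re-executing from step 5 with the substitution; state before step 5: [18])
5. MUL -> [18]
6. SUB -> [18]
7. PUSH 77 -> [18, 77]
8. ADD -> [95]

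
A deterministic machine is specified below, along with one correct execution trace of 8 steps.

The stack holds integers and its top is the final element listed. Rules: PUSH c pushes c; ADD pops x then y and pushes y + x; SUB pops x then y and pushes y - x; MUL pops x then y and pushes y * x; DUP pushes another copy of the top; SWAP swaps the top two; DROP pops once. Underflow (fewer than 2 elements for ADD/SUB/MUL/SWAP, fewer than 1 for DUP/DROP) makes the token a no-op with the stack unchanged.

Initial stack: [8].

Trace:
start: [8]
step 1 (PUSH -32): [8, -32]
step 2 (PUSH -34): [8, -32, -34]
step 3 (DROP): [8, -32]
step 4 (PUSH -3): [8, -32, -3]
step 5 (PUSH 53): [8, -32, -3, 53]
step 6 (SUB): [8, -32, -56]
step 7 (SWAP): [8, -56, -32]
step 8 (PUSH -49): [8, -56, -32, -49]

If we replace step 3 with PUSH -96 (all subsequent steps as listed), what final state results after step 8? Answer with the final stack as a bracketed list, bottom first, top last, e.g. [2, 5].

(re-executing from step 3 with the substitution; state before step 3: [8, -32, -34])
step 3 (PUSH -96): [8, -32, -34, -96]
step 4 (PUSH -3): [8, -32, -34, -96, -3]
step 5 (PUSH 53): [8, -32, -34, -96, -3, 53]
step 6 (SUB): [8, -32, -34, -96, -56]
step 7 (SWAP): [8, -32, -34, -56, -96]
step 8 (PUSH -49): [8, -32, -34, -56, -96, -49]

[8, -32, -34, -56, -96, -49]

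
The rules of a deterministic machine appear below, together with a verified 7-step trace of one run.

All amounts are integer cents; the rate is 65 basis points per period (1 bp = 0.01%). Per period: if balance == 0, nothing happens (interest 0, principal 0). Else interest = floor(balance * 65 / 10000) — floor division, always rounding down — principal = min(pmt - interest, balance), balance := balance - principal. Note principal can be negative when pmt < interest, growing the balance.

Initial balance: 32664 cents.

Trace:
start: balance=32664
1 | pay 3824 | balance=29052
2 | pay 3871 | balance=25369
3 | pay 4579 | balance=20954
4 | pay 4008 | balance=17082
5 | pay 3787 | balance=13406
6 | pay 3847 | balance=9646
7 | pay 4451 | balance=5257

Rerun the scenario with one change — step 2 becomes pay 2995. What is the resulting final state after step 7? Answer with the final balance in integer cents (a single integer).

6160

(re-executing from step 2 with the substitution; state before step 2: balance=29052)
2 | pay 2995 | balance=26245
3 | pay 4579 | balance=21836
4 | pay 4008 | balance=17969
5 | pay 3787 | balance=14298
6 | pay 3847 | balance=10543
7 | pay 4451 | balance=6160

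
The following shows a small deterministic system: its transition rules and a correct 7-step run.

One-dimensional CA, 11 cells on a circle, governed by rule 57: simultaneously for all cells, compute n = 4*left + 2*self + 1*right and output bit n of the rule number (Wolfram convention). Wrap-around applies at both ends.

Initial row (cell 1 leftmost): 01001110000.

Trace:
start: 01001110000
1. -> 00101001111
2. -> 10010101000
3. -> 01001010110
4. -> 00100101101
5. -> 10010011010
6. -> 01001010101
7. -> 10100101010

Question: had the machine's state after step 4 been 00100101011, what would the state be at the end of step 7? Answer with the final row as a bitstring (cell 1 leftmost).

10100101010

state after step 4 := 00100101011
5. -> 10010010110
6. -> 01001001101
7. -> 10100101010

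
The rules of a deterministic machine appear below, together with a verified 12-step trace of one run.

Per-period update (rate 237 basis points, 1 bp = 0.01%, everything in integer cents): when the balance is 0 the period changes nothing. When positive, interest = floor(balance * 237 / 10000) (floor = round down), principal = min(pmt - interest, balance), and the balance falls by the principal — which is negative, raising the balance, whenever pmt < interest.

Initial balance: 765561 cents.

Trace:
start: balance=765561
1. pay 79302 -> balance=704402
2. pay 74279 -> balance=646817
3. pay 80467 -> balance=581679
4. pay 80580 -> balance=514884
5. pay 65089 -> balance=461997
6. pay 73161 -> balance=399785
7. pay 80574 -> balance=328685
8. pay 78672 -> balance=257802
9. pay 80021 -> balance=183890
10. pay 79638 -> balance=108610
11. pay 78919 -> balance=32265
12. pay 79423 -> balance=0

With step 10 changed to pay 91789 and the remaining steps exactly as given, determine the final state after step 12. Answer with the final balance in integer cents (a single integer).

(re-executing from step 10 with the substitution; state before step 10: balance=183890)
10. pay 91789 -> balance=96459
11. pay 78919 -> balance=19826
12. pay 79423 -> balance=0

0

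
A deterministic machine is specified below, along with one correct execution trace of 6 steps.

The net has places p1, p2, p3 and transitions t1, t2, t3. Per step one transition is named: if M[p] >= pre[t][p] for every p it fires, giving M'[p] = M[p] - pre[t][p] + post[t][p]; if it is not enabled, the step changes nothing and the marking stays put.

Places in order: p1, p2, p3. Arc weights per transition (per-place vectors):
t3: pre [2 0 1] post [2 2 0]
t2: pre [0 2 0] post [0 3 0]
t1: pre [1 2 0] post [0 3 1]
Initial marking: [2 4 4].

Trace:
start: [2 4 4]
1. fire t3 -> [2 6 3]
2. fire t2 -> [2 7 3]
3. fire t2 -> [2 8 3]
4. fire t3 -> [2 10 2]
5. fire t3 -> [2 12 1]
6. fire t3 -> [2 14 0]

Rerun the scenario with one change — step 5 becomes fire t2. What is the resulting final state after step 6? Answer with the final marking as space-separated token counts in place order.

2 13 1

(re-executing from step 5 with the substitution; state before step 5: [2 10 2])
5. fire t2 -> [2 11 2]
6. fire t3 -> [2 13 1]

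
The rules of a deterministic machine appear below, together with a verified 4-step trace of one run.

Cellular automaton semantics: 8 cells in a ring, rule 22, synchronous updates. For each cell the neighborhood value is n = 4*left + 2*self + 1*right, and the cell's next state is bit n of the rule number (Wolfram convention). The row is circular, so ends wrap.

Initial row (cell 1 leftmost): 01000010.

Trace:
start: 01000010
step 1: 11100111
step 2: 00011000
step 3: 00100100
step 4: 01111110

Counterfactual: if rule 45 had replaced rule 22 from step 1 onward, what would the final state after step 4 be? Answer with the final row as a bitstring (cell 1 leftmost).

(re-executing steps 1..4 under rule 45; state before step 1: 01000010)
step 1: 01011010
step 2: 01110110
step 3: 01001100
step 4: 01001001

01001001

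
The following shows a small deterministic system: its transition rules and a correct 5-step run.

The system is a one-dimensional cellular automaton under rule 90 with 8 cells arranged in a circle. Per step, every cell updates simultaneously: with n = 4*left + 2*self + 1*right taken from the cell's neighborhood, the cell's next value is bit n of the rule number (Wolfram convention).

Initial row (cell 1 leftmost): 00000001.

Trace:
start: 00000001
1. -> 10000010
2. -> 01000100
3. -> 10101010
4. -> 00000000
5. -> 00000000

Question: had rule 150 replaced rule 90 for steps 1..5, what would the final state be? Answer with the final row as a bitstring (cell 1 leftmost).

(re-executing steps 1..5 under rule 150; state before step 1: 00000001)
1. -> 10000011
2. -> 01000101
3. -> 01101101
4. -> 00000001
5. -> 10000011

10000011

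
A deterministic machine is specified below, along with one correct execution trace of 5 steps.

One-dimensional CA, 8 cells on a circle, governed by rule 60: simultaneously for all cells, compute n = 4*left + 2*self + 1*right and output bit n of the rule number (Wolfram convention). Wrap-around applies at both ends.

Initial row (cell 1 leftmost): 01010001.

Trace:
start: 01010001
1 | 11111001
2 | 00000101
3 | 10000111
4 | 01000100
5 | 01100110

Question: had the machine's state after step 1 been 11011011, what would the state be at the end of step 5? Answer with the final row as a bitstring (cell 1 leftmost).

01100110

state after step 1 := 11011011
2 | 00110110
3 | 00101101
4 | 10111011
5 | 01100110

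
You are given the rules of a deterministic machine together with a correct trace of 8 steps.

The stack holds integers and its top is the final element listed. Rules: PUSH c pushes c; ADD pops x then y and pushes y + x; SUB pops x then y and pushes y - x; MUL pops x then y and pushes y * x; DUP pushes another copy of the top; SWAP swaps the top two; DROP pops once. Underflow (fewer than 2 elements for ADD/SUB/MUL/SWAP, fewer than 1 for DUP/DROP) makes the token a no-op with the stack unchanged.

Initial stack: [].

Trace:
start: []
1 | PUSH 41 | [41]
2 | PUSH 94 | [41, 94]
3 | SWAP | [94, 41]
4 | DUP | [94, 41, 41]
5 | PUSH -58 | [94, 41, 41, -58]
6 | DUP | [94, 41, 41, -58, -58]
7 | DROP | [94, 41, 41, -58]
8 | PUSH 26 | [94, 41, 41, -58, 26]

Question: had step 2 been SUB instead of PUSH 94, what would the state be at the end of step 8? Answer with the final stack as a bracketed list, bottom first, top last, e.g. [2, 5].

(re-executing from step 2 with the substitution; state before step 2: [41])
2 | SUB | [41]
3 | SWAP | [41]
4 | DUP | [41, 41]
5 | PUSH -58 | [41, 41, -58]
6 | DUP | [41, 41, -58, -58]
7 | DROP | [41, 41, -58]
8 | PUSH 26 | [41, 41, -58, 26]

[41, 41, -58, 26]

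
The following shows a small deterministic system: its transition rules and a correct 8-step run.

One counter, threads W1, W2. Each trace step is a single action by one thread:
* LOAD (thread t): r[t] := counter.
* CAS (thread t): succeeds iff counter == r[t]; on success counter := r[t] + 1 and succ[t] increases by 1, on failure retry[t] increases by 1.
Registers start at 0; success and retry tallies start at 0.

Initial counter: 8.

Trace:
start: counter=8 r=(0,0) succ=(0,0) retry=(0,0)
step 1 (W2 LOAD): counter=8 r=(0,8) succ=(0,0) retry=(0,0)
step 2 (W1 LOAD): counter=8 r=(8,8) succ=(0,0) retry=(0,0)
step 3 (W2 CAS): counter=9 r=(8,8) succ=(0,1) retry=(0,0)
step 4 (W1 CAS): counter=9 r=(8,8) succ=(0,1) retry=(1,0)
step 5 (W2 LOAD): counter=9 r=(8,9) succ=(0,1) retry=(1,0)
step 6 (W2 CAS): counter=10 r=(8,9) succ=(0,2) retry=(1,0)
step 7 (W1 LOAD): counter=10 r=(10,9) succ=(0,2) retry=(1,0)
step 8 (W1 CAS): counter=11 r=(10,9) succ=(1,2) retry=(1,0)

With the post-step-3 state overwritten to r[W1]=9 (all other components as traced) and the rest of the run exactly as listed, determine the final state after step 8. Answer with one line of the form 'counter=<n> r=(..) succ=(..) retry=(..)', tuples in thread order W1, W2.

state after step 3 := counter=9 r=(9,8) succ=(0,1) retry=(0,0)
step 4 (W1 CAS): counter=10 r=(9,8) succ=(1,1) retry=(0,0)
step 5 (W2 LOAD): counter=10 r=(9,10) succ=(1,1) retry=(0,0)
step 6 (W2 CAS): counter=11 r=(9,10) succ=(1,2) retry=(0,0)
step 7 (W1 LOAD): counter=11 r=(11,10) succ=(1,2) retry=(0,0)
step 8 (W1 CAS): counter=12 r=(11,10) succ=(2,2) retry=(0,0)

counter=12 r=(11,10) succ=(2,2) retry=(0,0)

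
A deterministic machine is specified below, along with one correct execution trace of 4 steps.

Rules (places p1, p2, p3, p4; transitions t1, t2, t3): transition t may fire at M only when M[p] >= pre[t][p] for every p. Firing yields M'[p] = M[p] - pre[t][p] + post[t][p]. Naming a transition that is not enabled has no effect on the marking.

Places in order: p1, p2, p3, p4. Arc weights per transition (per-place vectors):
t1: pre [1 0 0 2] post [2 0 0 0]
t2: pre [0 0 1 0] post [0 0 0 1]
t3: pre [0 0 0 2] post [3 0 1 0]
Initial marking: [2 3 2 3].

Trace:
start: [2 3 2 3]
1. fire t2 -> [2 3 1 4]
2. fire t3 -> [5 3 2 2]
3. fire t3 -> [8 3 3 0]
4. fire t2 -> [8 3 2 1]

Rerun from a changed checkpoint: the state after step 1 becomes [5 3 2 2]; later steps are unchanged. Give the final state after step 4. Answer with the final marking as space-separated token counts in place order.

state after step 1 := [5 3 2 2]
2. fire t3 -> [8 3 3 0]
3. fire t3 -> [8 3 3 0]
4. fire t2 -> [8 3 2 1]

8 3 2 1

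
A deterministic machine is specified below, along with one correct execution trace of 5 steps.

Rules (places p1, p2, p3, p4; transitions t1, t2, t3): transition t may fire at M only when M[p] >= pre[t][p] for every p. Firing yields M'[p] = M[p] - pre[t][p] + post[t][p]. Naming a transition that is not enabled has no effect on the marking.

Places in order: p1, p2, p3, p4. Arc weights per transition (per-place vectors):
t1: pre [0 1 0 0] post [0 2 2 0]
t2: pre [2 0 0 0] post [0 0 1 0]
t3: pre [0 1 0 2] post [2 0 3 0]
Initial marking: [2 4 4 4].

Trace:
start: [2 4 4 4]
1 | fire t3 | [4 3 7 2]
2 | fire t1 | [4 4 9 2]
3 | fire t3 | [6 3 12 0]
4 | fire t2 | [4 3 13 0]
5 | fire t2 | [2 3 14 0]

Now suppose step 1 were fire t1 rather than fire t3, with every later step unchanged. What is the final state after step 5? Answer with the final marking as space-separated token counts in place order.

0 5 13 2

(re-executing from step 1 with the substitution; state before step 1: [2 4 4 4])
1 | fire t1 | [2 5 6 4]
2 | fire t1 | [2 6 8 4]
3 | fire t3 | [4 5 11 2]
4 | fire t2 | [2 5 12 2]
5 | fire t2 | [0 5 13 2]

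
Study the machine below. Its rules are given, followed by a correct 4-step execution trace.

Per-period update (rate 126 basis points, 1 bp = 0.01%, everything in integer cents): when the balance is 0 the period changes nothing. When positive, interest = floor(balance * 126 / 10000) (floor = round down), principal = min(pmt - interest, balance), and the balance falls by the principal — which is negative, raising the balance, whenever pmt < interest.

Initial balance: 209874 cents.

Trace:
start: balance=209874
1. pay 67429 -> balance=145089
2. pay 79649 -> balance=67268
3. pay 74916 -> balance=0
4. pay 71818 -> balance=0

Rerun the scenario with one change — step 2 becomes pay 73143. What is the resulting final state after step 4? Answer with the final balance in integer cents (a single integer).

0

(re-executing from step 2 with the substitution; state before step 2: balance=145089)
2. pay 73143 -> balance=73774
3. pay 74916 -> balance=0
4. pay 71818 -> balance=0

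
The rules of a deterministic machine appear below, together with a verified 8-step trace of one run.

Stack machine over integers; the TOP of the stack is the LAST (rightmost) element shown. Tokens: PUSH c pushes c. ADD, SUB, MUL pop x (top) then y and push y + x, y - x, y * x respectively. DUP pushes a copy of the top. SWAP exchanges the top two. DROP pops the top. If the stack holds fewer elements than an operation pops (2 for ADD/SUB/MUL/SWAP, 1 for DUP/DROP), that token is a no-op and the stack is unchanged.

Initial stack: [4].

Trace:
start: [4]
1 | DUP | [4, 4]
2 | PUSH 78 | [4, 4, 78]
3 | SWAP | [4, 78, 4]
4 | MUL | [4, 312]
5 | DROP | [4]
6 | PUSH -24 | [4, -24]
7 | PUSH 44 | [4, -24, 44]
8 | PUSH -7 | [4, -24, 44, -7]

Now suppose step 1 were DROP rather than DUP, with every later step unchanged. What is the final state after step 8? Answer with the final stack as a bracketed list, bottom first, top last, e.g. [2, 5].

[-24, 44, -7]

(re-executing from step 1 with the substitution; state before step 1: [4])
1 | DROP | []
2 | PUSH 78 | [78]
3 | SWAP | [78]
4 | MUL | [78]
5 | DROP | []
6 | PUSH -24 | [-24]
7 | PUSH 44 | [-24, 44]
8 | PUSH -7 | [-24, 44, -7]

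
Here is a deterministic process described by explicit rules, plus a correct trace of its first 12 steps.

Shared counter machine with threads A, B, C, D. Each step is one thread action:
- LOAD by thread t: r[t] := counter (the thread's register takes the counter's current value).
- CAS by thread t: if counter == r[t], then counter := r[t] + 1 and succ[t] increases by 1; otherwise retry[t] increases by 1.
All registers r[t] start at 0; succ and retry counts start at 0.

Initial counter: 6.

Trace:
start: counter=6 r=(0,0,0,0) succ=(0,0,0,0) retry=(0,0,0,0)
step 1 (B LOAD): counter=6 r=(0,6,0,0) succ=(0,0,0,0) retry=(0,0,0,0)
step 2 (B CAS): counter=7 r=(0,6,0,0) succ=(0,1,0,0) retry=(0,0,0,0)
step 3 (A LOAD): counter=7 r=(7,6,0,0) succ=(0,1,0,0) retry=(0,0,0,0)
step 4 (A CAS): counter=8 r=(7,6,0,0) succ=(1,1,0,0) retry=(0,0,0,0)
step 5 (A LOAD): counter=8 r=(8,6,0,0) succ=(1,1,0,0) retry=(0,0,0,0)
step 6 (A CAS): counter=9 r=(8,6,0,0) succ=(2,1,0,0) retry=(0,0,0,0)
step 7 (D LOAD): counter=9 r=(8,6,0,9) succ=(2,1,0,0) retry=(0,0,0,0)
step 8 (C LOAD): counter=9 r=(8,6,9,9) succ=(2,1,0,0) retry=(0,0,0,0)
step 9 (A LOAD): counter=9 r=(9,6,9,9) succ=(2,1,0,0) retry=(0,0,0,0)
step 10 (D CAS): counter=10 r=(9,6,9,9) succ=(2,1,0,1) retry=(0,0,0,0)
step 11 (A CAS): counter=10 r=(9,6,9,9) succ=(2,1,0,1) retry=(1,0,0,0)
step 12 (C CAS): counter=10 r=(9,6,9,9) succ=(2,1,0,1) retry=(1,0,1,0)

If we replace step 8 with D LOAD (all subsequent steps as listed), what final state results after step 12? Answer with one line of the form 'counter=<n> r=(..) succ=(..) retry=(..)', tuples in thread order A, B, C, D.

counter=10 r=(9,6,0,9) succ=(2,1,0,1) retry=(1,0,1,0)

(re-executing from step 8 with the substitution; state before step 8: counter=9 r=(8,6,0,9) succ=(2,1,0,0) retry=(0,0,0,0))
step 8 (D LOAD): counter=9 r=(8,6,0,9) succ=(2,1,0,0) retry=(0,0,0,0)
step 9 (A LOAD): counter=9 r=(9,6,0,9) succ=(2,1,0,0) retry=(0,0,0,0)
step 10 (D CAS): counter=10 r=(9,6,0,9) succ=(2,1,0,1) retry=(0,0,0,0)
step 11 (A CAS): counter=10 r=(9,6,0,9) succ=(2,1,0,1) retry=(1,0,0,0)
step 12 (C CAS): counter=10 r=(9,6,0,9) succ=(2,1,0,1) retry=(1,0,1,0)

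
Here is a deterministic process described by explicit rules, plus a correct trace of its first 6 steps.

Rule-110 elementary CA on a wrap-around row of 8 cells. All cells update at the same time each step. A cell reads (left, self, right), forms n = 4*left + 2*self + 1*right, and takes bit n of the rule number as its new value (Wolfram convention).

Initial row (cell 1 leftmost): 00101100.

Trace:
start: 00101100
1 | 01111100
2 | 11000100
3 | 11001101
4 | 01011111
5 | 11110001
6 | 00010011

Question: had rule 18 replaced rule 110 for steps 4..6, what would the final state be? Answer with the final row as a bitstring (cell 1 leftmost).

(re-executing steps 4..6 under rule 18; state before step 4: 11001101)
4 | 00110000
5 | 01001000
6 | 10110100

10110100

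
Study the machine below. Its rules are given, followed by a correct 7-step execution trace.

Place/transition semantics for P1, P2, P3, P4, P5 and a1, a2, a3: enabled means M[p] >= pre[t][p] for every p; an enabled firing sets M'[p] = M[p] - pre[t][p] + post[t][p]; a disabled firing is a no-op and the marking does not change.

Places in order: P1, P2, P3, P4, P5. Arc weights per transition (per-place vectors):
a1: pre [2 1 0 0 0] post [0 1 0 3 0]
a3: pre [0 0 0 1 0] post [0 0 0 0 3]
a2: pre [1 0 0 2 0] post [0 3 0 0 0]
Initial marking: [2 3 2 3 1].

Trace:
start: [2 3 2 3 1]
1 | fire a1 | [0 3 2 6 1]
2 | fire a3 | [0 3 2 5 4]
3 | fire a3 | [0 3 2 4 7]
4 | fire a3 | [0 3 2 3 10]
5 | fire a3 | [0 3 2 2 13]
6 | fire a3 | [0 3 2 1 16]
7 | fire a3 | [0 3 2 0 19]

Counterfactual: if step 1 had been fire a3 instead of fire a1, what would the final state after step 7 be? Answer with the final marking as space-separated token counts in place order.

(re-executing from step 1 with the substitution; state before step 1: [2 3 2 3 1])
1 | fire a3 | [2 3 2 2 4]
2 | fire a3 | [2 3 2 1 7]
3 | fire a3 | [2 3 2 0 10]
4 | fire a3 | [2 3 2 0 10]
5 | fire a3 | [2 3 2 0 10]
6 | fire a3 | [2 3 2 0 10]
7 | fire a3 | [2 3 2 0 10]

2 3 2 0 10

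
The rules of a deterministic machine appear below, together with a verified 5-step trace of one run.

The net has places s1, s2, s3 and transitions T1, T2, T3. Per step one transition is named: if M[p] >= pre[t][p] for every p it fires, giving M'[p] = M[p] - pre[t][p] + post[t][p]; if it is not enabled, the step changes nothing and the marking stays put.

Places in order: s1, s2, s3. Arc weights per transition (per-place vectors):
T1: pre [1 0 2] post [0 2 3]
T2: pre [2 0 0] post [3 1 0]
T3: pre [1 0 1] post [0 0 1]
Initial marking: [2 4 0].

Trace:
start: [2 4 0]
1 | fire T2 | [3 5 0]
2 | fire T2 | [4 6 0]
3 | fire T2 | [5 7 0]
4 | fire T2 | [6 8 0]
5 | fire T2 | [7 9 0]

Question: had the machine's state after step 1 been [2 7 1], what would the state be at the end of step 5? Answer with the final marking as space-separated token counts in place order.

state after step 1 := [2 7 1]
2 | fire T2 | [3 8 1]
3 | fire T2 | [4 9 1]
4 | fire T2 | [5 10 1]
5 | fire T2 | [6 11 1]

6 11 1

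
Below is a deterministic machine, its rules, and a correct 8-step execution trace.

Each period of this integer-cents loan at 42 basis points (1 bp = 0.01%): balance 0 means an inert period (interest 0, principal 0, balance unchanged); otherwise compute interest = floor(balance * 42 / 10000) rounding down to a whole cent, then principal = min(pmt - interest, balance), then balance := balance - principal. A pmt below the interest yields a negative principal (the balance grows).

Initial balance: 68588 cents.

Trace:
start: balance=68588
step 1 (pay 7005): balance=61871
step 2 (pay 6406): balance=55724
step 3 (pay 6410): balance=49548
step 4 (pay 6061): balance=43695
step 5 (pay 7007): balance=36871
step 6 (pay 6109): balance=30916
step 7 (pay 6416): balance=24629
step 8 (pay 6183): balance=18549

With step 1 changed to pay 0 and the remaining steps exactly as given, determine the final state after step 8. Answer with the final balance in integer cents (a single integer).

(re-executing from step 1 with the substitution; state before step 1: balance=68588)
step 1 (pay 0): balance=68876
step 2 (pay 6406): balance=62759
step 3 (pay 6410): balance=56612
step 4 (pay 6061): balance=50788
step 5 (pay 7007): balance=43994
step 6 (pay 6109): balance=38069
step 7 (pay 6416): balance=31812
step 8 (pay 6183): balance=25762

25762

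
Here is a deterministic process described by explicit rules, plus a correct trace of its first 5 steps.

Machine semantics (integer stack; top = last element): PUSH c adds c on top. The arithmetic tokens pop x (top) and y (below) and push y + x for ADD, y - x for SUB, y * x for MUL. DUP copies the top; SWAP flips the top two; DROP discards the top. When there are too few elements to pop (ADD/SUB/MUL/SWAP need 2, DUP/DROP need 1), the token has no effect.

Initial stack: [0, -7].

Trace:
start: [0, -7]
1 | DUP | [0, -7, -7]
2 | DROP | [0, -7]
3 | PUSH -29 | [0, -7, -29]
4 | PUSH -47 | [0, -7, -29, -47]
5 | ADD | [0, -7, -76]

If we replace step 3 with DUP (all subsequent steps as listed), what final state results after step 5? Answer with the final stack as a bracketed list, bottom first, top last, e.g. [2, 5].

[0, -7, -54]

(re-executing from step 3 with the substitution; state before step 3: [0, -7])
3 | DUP | [0, -7, -7]
4 | PUSH -47 | [0, -7, -7, -47]
5 | ADD | [0, -7, -54]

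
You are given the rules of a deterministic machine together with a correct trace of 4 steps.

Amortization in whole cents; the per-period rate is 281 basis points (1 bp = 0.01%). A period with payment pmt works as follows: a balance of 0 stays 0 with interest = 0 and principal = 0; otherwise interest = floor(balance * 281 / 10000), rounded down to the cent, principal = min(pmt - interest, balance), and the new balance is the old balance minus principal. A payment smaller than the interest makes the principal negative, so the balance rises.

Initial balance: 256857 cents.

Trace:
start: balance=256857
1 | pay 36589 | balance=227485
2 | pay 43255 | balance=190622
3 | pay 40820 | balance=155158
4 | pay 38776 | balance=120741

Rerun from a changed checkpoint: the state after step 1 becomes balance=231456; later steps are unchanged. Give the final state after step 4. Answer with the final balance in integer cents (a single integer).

state after step 1 := balance=231456
2 | pay 43255 | balance=194704
3 | pay 40820 | balance=159355
4 | pay 38776 | balance=125056

125056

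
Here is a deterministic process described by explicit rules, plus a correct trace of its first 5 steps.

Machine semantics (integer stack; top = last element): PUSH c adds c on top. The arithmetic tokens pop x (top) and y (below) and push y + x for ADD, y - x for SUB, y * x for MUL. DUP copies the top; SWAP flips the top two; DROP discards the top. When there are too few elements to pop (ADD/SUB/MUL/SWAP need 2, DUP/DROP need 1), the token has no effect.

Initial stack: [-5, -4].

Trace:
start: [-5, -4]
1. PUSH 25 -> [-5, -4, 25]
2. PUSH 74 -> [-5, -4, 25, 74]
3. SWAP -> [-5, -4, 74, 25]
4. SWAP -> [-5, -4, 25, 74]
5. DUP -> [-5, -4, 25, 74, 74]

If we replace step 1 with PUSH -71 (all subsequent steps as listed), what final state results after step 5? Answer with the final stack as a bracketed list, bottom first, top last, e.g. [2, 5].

[-5, -4, -71, 74, 74]

(re-executing from step 1 with the substitution; state before step 1: [-5, -4])
1. PUSH -71 -> [-5, -4, -71]
2. PUSH 74 -> [-5, -4, -71, 74]
3. SWAP -> [-5, -4, 74, -71]
4. SWAP -> [-5, -4, -71, 74]
5. DUP -> [-5, -4, -71, 74, 74]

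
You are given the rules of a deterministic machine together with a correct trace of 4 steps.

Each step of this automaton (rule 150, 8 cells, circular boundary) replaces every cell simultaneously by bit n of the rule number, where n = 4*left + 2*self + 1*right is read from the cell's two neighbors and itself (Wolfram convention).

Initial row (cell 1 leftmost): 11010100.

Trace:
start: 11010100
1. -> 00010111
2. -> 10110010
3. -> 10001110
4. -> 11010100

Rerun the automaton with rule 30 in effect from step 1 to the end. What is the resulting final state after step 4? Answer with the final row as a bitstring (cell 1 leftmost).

10101100

(re-executing steps 1..4 under rule 30; state before step 1: 11010100)
1. -> 10010111
2. -> 01110100
3. -> 11000110
4. -> 10101100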